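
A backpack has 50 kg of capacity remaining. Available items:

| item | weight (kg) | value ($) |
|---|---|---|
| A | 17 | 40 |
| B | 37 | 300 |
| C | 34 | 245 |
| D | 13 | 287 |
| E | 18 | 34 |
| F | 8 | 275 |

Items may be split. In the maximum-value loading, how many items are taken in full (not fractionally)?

Sort by value per unit weight and fill in that order.
Ratios (sorted): F 34.38, D 22.08, B 8.11, C 7.21, A 2.35, E 1.89
take F (8 @ 275); take D (13 @ 287); take 29/37 of B → 235.14. Capacity used 50/50.
2 item(s) taken whole; one partial (take 29/37 of B).

2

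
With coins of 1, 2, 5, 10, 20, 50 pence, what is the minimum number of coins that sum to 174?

6

Use the largest denomination that fits, subtract, and repeat.
174 − 3×50→24 − 1×20→4 − 2×2→0
Total coins = 3 + 1 + 2 = 6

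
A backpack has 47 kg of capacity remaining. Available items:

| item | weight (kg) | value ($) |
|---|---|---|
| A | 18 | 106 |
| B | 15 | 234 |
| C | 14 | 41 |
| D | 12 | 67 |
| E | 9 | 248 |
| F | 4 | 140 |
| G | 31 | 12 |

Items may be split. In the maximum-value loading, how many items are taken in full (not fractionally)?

Ratios (sorted): F 35.00, E 27.56, B 15.60, A 5.89, D 5.58, C 2.93, G 0.39
take F (4 @ 140); take E (9 @ 248); take B (15 @ 234); take A (18 @ 106); take 1/12 of D → 5.58. Capacity used 47/47.
4 item(s) taken whole; one partial (take 1/12 of D).

4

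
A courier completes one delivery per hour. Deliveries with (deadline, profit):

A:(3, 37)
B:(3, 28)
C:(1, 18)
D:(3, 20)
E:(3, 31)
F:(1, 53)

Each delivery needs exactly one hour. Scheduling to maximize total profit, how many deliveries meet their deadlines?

Profit order: F=53 A=37 E=31 B=28 D=20 C=18
Assign: F→slot 1, A→slot 3, E→slot 2, B skipped, D skipped, C skipped.
Slots: [1:F] [2:E] [3:A]
3 of 6 scheduled.

3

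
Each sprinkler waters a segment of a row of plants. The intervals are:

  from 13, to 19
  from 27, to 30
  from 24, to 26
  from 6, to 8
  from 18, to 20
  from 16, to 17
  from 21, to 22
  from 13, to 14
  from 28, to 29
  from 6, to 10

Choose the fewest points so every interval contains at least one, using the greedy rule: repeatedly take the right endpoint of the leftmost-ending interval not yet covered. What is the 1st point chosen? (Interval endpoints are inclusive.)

Sorted: [6,8] [6,10] [13,14] [16,17] [13,19] [18,20] [21,22] [24,26] [28,29] [27,30]
{[6,8],[6,10]} hit by 8; {[13,14]} hit by 14; {[16,17],[13,19]} hit by 17; {[18,20]} hit by 20; {[21,22]} hit by 22; {[24,26]} hit by 26; {[28,29],[27,30]} hit by 29.
Points: 8, 14, 17, 20, 22, 26, 29 (7 total).

8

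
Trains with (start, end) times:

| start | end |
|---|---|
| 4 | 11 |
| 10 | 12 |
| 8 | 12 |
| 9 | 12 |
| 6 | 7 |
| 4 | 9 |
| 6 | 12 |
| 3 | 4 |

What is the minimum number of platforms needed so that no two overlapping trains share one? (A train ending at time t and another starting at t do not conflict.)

5

Events (time:±→running): 3:+→1 4:-→0 4:+→1 4:+→2 6:+→3 6:+→4 7:-→3 8:+→4 9:-→3 9:+→4 10:+→5 … peak 5.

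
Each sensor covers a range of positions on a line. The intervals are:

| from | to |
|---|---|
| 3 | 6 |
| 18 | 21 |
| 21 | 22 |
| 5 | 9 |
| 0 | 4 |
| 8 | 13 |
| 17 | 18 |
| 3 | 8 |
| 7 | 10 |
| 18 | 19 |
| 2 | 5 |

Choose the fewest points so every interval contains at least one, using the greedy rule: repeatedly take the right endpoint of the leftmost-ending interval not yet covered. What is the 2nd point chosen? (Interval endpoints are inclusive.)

9

Process intervals by earliest right end; each time one isn't hit yet, stab at its right endpoint.
Sorted: [0,4] [2,5] [3,6] [3,8] [5,9] [7,10] [8,13] [17,18] [18,19] [18,21] [21,22]
{[0,4],[2,5],[3,6],[3,8]} hit by 4; {[5,9],[7,10],[8,13]} hit by 9; {[17,18],[18,19],[18,21]} hit by 18; {[21,22]} hit by 22.
Points: 4, 9, 18, 22 (4 total).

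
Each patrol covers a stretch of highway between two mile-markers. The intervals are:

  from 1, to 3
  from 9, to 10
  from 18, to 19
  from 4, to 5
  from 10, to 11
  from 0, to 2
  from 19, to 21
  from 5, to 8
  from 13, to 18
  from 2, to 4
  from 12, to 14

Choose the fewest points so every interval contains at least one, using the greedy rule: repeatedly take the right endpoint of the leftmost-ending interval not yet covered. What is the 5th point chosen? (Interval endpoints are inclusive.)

Process intervals by earliest right end; each time one isn't hit yet, stab at its right endpoint.
By right end: [0,2]  [1,3]  [2,4]  [4,5]  [5,8]  [9,10]  [10,11]  [12,14]  [13,18]  [18,19]  [19,21]
[0,2] uncovered → point at 2; [4,5] uncovered → point at 5; [9,10] uncovered → point at 10; [12,14] uncovered → point at 14; [18,19] uncovered → point at 19.
Points: 2, 5, 10, 14, 19 (5 total).

19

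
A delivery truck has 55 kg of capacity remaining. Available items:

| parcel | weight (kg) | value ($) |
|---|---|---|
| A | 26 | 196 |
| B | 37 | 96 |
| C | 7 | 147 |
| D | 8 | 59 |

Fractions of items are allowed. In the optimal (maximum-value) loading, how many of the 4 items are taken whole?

3

Sort by value per unit weight and fill in that order.
Ratios (sorted): C 21.00, A 7.54, D 7.38, B 2.59
take C (7 @ 147); take A (26 @ 196); take D (8 @ 59); take 14/37 of B → 36.32. Capacity used 55/55.
3 item(s) taken whole; one partial (take 14/37 of B).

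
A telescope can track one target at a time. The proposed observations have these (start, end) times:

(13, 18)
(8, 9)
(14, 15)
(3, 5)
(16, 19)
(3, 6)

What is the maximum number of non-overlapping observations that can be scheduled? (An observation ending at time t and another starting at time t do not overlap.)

Greedy by earliest finish: after sorting by end time, pick each interval compatible with the last pick.
By end time: (3,5), (3,6), (8,9), (14,15), (13,18), (16,19).
Pick (3,5); next start ≥ 5 → (8,9); next start ≥ 9 → (14,15); next start ≥ 15 → (16,19).
Selected 4 observations.

4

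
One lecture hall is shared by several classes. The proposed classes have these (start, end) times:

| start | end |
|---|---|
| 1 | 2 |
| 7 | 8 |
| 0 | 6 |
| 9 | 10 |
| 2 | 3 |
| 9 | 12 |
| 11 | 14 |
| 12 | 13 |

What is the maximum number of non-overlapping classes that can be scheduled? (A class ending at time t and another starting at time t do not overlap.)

Greedy by earliest finish: after sorting by end time, pick each interval compatible with the last pick.
Sorted by end: (1,2)  (2,3)  (0,6)  (7,8)  (9,10)  (9,12)  (12,13)  (11,14)
take (1,2); take (2,3); take (7,8); take (9,10); take (12,13); skip (11,14).
Selected 5 classes.

5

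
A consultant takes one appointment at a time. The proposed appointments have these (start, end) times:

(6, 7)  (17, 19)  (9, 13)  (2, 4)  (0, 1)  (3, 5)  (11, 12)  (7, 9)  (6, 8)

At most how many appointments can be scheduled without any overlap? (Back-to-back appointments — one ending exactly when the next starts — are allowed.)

Order by finish time; keep every interval that doesn't clash with the previous kept one.
Sorted by end: (0,1)  (2,4)  (3,5)  (6,7)  (6,8)  (7,9)  (11,12)  (9,13)  (17,19)
take (0,1); take (2,4); take (6,7); skip (6,8); take (7,9); take (11,12); take (17,19).
Selected 6 appointments.

6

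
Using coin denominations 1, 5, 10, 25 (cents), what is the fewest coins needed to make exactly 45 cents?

3

Greedy: take as many of the largest coin as possible, then repeat with the remainder.
45 − 1×25→20 − 2×10→0
Total coins = 1 + 2 = 3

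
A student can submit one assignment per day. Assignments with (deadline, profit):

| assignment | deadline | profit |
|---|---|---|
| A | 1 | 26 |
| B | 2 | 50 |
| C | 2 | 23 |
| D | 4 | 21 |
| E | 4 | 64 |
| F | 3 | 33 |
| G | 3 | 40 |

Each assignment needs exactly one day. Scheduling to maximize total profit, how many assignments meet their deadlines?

4

Profit order: E=64 B=50 G=40 F=33 A=26 C=23 D=21
Assign: E→slot 4, B→slot 2, G→slot 3, F→slot 1, A skipped, C skipped, D skipped.
Slots: [1:F] [2:B] [3:G] [4:E]
4 of 7 scheduled.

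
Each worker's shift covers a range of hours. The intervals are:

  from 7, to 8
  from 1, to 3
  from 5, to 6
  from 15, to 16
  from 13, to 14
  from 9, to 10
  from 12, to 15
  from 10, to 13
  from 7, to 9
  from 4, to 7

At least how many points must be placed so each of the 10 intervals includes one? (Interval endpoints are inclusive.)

6

By right end: [1,3]  [5,6]  [4,7]  [7,8]  [7,9]  [9,10]  [10,13]  [13,14]  [12,15]  [15,16]
[1,3] uncovered → point at 3; [5,6] uncovered → point at 6; [7,8] uncovered → point at 8; [9,10] uncovered → point at 10; [13,14] uncovered → point at 14; [15,16] uncovered → point at 16.
Points: 3, 6, 8, 10, 14, 16 (6 total).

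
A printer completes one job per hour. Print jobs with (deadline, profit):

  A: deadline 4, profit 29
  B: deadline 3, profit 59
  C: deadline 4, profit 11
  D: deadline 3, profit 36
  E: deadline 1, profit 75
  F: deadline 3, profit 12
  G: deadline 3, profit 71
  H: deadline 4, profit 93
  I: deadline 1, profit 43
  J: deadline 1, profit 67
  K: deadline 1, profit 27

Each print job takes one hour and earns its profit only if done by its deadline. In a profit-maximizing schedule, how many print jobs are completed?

By profit: H(d4,93), E(d1,75), G(d3,71), J(d1,67), B(d3,59), I(d1,43), D(d3,36), A(d4,29), K(d1,27), F(d3,12), C(d4,11)
H→slot 4; E→slot 1; G→slot 3; J skipped; B→slot 2; I skipped; D skipped; A skipped; K skipped; F skipped; C skipped.
4 of 11 scheduled.

4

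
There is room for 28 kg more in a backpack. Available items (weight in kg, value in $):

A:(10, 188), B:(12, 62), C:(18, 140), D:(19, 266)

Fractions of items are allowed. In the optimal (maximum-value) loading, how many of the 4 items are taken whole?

1

Greedy by value/weight ratio, highest first.
Ratios (sorted): A 18.80, D 14.00, C 7.78, B 5.17
take A (10 @ 188); take 18/19 of D → 252.00. Capacity used 28/28.
1 item(s) taken whole; one partial (take 18/19 of D).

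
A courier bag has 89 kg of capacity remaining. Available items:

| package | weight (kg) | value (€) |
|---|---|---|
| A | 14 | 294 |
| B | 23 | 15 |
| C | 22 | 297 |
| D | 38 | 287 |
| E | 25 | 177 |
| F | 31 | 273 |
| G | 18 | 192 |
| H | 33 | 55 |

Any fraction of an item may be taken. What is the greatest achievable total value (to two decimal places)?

Greedy by value/weight ratio, highest first.
Ratios (sorted): A 21.00, C 13.50, G 10.67, F 8.81, D 7.55, E 7.08, H 1.67, B 0.65
take A (14 @ 294); take C (22 @ 297); take G (18 @ 192); take F (31 @ 273); take 4/38 of D → 30.21. Capacity used 89/89.
Total value = 1086.21

1086.21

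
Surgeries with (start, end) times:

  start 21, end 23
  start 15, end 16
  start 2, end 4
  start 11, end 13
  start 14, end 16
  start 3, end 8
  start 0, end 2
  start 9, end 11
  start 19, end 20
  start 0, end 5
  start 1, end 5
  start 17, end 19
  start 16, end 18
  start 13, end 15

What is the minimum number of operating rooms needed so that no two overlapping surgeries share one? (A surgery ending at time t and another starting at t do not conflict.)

The answer is the maximum number of intervals overlapping at any instant.
starts: [0, 0, 1, 2, 3, 9, 11, 13, 14, 15, 16, 17, 19, 21]
ends:   [2, 4, 5, 5, 8, 11, 13, 15, 16, 16, 18, 19, 20, 23]
s0→1 s0→2 s1→3 e2→2 s2→3 s3→4  — peak 4.

4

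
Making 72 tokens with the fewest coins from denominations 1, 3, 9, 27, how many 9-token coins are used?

72 − 2×27→18 − 2×9→0
Count of 9: 2

2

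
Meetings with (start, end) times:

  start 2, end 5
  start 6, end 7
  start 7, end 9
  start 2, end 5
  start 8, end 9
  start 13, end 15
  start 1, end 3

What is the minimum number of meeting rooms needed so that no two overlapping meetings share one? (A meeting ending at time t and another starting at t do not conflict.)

3

Count concurrent intervals with a sweep; the peak is the room count.
starts: [1, 2, 2, 6, 7, 8, 13]
ends:   [3, 5, 5, 7, 9, 9, 15]
s1→1 s2→2 s2→3  — peak 3.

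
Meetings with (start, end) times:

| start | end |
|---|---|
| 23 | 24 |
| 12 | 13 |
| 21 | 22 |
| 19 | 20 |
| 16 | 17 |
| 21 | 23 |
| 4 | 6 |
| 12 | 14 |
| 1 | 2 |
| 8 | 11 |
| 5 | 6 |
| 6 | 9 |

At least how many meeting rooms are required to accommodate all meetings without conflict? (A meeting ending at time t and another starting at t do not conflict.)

2

starts: [1, 4, 5, 6, 8, 12, 12, 16, 19, 21, 21, 23]
ends:   [2, 6, 6, 9, 11, 13, 14, 17, 20, 22, 23, 24]
s1→1 e2→0 s4→1 s5→2  — peak 2.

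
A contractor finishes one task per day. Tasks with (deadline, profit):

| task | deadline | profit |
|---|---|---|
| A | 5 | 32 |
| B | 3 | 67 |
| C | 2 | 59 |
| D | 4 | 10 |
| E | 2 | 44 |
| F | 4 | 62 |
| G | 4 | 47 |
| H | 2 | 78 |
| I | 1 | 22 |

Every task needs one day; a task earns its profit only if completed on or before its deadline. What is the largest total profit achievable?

298

Profit order: H=78 B=67 F=62 C=59 G=47 E=44 A=32 I=22 D=10
Assign: H→slot 2, B→slot 3, F→slot 4, C→slot 1, G skipped, E skipped, A→slot 5, I skipped, D skipped.
Slots: [1:C] [2:H] [3:B] [4:F] [5:A]
Profit = 59 + 78 + 67 + 62 + 32 = 298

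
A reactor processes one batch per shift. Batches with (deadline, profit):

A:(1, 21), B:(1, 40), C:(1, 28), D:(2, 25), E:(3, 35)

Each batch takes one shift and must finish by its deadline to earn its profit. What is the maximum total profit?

Sort by profit descending; place each in the latest free slot ≤ its deadline.
By profit: B(d1,40), E(d3,35), C(d1,28), D(d2,25), A(d1,21)
B→slot 1; E→slot 3; C skipped; D→slot 2; A skipped.
Profit = 40 + 25 + 35 = 100

100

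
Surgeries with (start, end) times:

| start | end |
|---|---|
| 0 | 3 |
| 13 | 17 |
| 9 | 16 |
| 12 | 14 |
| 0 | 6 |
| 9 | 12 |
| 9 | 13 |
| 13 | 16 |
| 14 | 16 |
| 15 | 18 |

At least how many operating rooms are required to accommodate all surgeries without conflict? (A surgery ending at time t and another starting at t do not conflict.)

5

starts: [0, 0, 9, 9, 9, 12, 13, 13, 14, 15]
ends:   [3, 6, 12, 13, 14, 16, 16, 16, 17, 18]
s0→1 s0→2 e3→1 e6→0 s9→1 s9→2 s9→3 e12→2 s12→3 e13→2 s13→3 s13→4 e14→3 s14→4 s15→5  — peak 5.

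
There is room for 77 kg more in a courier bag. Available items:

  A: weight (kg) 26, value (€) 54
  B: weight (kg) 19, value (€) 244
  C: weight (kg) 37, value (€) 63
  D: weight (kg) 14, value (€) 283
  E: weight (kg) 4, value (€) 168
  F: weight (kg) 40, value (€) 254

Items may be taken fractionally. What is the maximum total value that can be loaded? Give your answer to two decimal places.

949.00

Greedy by value/weight ratio, highest first.
Ratios (sorted): E 42.00, D 20.21, B 12.84, F 6.35, A 2.08, C 1.70
take E (4 @ 168); take D (14 @ 283); take B (19 @ 244); take F (40 @ 254). Capacity used 77/77.
Total value = 949.00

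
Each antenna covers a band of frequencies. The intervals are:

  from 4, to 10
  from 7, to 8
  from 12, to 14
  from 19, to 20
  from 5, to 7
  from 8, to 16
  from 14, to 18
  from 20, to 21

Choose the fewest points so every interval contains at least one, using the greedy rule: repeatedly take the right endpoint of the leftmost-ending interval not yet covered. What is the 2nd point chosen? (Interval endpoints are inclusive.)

Sort by right endpoint; whenever an interval is uncovered, place a point at its right end.
By right end: [5,7]  [7,8]  [4,10]  [12,14]  [8,16]  [14,18]  [19,20]  [20,21]
[5,7] uncovered → point at 7; [12,14] uncovered → point at 14; [19,20] uncovered → point at 20.
Points: 7, 14, 20 (3 total).

14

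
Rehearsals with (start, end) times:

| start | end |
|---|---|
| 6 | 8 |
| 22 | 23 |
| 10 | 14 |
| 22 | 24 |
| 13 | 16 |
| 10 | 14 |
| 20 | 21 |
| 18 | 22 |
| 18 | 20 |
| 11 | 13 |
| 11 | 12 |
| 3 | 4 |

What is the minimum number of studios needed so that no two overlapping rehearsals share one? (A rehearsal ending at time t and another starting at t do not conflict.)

Events (time:±→running): 3:+→1 4:-→0 6:+→1 8:-→0 10:+→1 10:+→2 11:+→3 11:+→4 … peak 4.

4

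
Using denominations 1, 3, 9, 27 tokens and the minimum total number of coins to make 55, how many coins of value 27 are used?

Use the largest denomination that fits, subtract, and repeat.
55 = 2×27 + 1×1
Count of 27: 2

2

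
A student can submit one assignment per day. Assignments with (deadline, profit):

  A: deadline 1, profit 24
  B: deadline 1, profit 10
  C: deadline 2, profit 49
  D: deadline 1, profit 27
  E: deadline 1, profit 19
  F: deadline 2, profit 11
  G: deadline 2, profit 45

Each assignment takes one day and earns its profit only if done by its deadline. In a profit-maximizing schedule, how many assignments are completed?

2

Sort by profit descending; place each in the latest free slot ≤ its deadline.
By profit: C(d2,49), G(d2,45), D(d1,27), A(d1,24), E(d1,19), F(d2,11), B(d1,10)
C→slot 2; G→slot 1; D skipped; A skipped; E skipped; F skipped; B skipped.
2 of 7 scheduled.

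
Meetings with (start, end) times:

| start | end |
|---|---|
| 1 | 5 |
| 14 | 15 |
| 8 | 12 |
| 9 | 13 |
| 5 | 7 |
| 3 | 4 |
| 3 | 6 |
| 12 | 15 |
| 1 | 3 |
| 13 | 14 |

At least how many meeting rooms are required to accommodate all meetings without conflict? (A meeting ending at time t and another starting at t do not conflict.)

3

The answer is the maximum number of intervals overlapping at any instant.
starts: [1, 1, 3, 3, 5, 8, 9, 12, 13, 14]
ends:   [3, 4, 5, 6, 7, 12, 13, 14, 15, 15]
s1→1 s1→2 e3→1 s3→2 s3→3  — peak 3.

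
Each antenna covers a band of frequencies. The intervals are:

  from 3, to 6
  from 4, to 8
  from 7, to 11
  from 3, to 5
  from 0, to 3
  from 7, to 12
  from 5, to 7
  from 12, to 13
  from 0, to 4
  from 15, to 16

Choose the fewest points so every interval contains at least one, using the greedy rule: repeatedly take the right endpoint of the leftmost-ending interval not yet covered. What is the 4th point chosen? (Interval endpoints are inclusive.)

16

Sorted: [0,3] [0,4] [3,5] [3,6] [5,7] [4,8] [7,11] [7,12] [12,13] [15,16]
{[0,3],[0,4],[3,5],[3,6]} hit by 3; {[5,7],[4,8],[7,11],[7,12]} hit by 7; {[12,13]} hit by 13; {[15,16]} hit by 16.
Points: 3, 7, 13, 16 (4 total).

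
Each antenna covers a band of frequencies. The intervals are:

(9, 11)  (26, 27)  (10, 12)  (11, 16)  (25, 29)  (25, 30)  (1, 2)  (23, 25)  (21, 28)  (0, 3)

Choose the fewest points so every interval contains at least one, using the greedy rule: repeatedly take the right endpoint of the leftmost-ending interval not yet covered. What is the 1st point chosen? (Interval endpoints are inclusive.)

2

Sorted: [1,2] [0,3] [9,11] [10,12] [11,16] [23,25] [26,27] [21,28] [25,29] [25,30]
{[1,2],[0,3]} hit by 2; {[9,11],[10,12],[11,16]} hit by 11; {[23,25]} hit by 25; {[26,27],[21,28],[25,29],[25,30]} hit by 27.
Points: 2, 11, 25, 27 (4 total).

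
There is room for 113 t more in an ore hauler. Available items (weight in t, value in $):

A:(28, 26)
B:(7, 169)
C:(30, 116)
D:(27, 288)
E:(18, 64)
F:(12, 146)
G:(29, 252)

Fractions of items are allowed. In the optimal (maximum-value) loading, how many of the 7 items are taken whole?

Sort by value per unit weight and fill in that order.
Ratios (sorted): B 24.14, F 12.17, D 10.67, G 8.69, C 3.87, E 3.56, A 0.93
take B (7 @ 169); take F (12 @ 146); take D (27 @ 288); take G (29 @ 252); take C (30 @ 116); take 8/18 of E → 28.44. Capacity used 113/113.
5 item(s) taken whole; one partial (take 8/18 of E).

5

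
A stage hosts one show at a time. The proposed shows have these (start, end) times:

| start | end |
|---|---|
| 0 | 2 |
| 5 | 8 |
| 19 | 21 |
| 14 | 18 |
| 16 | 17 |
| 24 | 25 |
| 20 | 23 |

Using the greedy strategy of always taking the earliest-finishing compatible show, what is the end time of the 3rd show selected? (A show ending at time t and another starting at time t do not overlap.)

By end time: (0,2), (5,8), (16,17), (14,18), (19,21), (20,23), (24,25).
Pick (0,2); next start ≥ 2 → (5,8); next start ≥ 8 → (16,17); next start ≥ 17 → (19,21); next start ≥ 21 → (24,25).
Selected: (0,2) (5,8) (16,17) (19,21) (24,25)

17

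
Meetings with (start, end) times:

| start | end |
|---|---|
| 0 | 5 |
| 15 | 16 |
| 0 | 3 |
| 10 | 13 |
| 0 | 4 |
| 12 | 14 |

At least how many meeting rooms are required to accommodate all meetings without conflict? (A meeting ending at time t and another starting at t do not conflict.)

Count concurrent intervals with a sweep; the peak is the room count.
Events (time:±→running): 0:+→1 0:+→2 0:+→3 … peak 3.

3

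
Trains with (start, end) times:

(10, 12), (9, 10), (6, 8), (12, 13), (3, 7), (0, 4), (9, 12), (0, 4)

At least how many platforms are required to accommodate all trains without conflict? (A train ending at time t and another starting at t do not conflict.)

3

The answer is the maximum number of intervals overlapping at any instant.
Events (time:±→running): 0:+→1 0:+→2 3:+→3 … peak 3.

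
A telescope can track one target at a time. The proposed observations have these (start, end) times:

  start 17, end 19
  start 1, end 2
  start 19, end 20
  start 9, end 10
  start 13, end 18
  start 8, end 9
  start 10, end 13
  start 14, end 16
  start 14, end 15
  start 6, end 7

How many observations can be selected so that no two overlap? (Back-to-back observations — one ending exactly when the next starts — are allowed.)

Order by finish time; keep every interval that doesn't clash with the previous kept one.
Sorted by end: (1,2)  (6,7)  (8,9)  (9,10)  (10,13)  (14,15)  (14,16)  (13,18)  (17,19)  (19,20)
take (1,2); take (6,7); take (8,9); take (9,10); take (10,13); take (14,15); take (17,19); take (19,20).
Selected 8 observations.

8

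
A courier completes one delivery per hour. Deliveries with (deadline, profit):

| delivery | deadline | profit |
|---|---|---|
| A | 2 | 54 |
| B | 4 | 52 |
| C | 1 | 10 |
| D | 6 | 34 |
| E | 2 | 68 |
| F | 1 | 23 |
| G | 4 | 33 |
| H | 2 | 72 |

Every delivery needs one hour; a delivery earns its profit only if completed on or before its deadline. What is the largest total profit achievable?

Sort by profit descending; place each in the latest free slot ≤ its deadline.
By profit: H(d2,72), E(d2,68), A(d2,54), B(d4,52), D(d6,34), G(d4,33), F(d1,23), C(d1,10)
H→slot 2; E→slot 1; A skipped; B→slot 4; D→slot 6; G→slot 3; F skipped; C skipped.
Profit = 68 + 72 + 33 + 52 + 34 = 259

259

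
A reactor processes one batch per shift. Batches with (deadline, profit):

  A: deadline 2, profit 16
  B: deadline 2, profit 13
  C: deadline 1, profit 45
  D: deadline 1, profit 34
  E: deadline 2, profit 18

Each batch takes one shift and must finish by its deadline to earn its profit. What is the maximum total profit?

63

Take jobs in profit order; each goes to the latest open slot no later than its deadline.
By profit: C(d1,45), D(d1,34), E(d2,18), A(d2,16), B(d2,13)
C→slot 1; D skipped; E→slot 2; A skipped; B skipped.
Profit = 45 + 18 = 63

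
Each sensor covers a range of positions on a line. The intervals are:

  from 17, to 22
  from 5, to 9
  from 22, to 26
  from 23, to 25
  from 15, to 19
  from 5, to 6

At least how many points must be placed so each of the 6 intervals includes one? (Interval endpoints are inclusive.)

3

Process intervals by earliest right end; each time one isn't hit yet, stab at its right endpoint.
Sorted: [5,6] [5,9] [15,19] [17,22] [23,25] [22,26]
{[5,6],[5,9]} hit by 6; {[15,19],[17,22]} hit by 19; {[23,25],[22,26]} hit by 25.
Points: 6, 19, 25 (3 total).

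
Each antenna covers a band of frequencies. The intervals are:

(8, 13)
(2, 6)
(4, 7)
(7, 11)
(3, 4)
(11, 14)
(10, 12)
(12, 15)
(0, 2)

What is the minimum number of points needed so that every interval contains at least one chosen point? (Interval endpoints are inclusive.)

4

Process intervals by earliest right end; each time one isn't hit yet, stab at its right endpoint.
Sorted: [0,2] [3,4] [2,6] [4,7] [7,11] [10,12] [8,13] [11,14] [12,15]
{[0,2]} hit by 2; {[3,4],[2,6],[4,7]} hit by 4; {[7,11],[10,12],[8,13],[11,14]} hit by 11; {[12,15]} hit by 15.
Points: 2, 4, 11, 15 (4 total).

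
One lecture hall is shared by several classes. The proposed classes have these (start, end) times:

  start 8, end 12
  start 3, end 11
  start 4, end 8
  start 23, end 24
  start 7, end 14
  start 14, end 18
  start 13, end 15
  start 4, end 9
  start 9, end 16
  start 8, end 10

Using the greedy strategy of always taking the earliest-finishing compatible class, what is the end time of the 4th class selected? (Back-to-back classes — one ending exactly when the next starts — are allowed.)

Sorted by end: (4,8)  (4,9)  (8,10)  (3,11)  (8,12)  (7,14)  (13,15)  (9,16)  (14,18)  (23,24)
take (4,8); take (8,10); take (13,15); skip (9,16); skip (14,18); take (23,24).
Selected: (4,8) (8,10) (13,15) (23,24)

24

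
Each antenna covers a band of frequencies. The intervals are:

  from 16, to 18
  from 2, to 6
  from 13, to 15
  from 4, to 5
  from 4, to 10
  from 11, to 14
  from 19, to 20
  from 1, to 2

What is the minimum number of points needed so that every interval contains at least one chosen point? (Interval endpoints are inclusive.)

5

Sort by right endpoint; whenever an interval is uncovered, place a point at its right end.
Sorted: [1,2] [4,5] [2,6] [4,10] [11,14] [13,15] [16,18] [19,20]
{[1,2]} hit by 2; {[4,5],[2,6],[4,10]} hit by 5; {[11,14],[13,15]} hit by 14; {[16,18]} hit by 18; {[19,20]} hit by 20.
Points: 2, 5, 14, 18, 20 (5 total).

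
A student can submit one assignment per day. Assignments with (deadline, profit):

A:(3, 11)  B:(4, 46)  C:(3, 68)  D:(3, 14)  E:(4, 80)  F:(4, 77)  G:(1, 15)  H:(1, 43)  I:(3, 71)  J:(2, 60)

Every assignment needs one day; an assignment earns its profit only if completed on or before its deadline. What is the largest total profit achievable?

296

Take jobs in profit order; each goes to the latest open slot no later than its deadline.
Profit order: E=80 F=77 I=71 C=68 J=60 B=46 H=43 G=15 D=14 A=11
Assign: E→slot 4, F→slot 3, I→slot 2, C→slot 1, J skipped, B skipped, H skipped, G skipped, D skipped, A skipped.
Slots: [1:C] [2:I] [3:F] [4:E]
Profit = 68 + 71 + 77 + 80 = 296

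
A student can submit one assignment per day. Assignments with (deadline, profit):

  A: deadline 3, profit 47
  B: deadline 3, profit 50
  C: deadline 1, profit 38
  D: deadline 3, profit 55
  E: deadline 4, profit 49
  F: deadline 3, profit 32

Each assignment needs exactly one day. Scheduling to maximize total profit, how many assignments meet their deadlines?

By profit: D(d3,55), B(d3,50), E(d4,49), A(d3,47), C(d1,38), F(d3,32)
D→slot 3; B→slot 2; E→slot 4; A→slot 1; C skipped; F skipped.
4 of 6 scheduled.

4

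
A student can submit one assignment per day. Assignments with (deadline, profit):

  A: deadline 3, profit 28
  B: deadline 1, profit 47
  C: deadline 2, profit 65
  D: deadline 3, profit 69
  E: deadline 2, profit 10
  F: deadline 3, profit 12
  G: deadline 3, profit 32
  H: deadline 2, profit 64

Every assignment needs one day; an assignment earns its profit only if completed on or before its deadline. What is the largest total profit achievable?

Take jobs in profit order; each goes to the latest open slot no later than its deadline.
By profit: D(d3,69), C(d2,65), H(d2,64), B(d1,47), G(d3,32), A(d3,28), F(d3,12), E(d2,10)
D→slot 3; C→slot 2; H→slot 1; B skipped; G skipped; A skipped; F skipped; E skipped.
Profit = 64 + 65 + 69 = 198

198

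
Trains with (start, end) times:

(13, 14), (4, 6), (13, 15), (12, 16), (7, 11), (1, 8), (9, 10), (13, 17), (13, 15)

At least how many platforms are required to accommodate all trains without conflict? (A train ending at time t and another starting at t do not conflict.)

5

The answer is the maximum number of intervals overlapping at any instant.
Events (time:±→running): 1:+→1 4:+→2 6:-→1 7:+→2 8:-→1 9:+→2 10:-→1 11:-→0 12:+→1 13:+→2 13:+→3 13:+→4 13:+→5 … peak 5.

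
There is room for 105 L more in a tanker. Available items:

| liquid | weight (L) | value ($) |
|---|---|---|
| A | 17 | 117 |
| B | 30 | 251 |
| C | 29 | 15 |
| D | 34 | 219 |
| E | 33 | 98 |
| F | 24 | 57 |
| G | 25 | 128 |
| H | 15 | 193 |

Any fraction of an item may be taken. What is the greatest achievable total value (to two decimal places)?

Order: H (193/15=12.87) > B (251/30=8.37) > A (117/17=6.88) > D (219/34=6.44) > G (128/25=5.12) > E (98/33=2.97) > F (57/24=2.38) > C (15/29=0.52)
Fill: take H (15 @ 193) → take B (30 @ 251) → take A (17 @ 117) → take D (34 @ 219) → take 9/25 of G → 46.08; 105/105 used.
Total value = 826.08

826.08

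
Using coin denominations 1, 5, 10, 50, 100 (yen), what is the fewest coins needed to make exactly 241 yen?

Greedy: take as many of the largest coin as possible, then repeat with the remainder.
241 = 2×100 + 4×10 + 1×1
Total coins = 2 + 4 + 1 = 7

7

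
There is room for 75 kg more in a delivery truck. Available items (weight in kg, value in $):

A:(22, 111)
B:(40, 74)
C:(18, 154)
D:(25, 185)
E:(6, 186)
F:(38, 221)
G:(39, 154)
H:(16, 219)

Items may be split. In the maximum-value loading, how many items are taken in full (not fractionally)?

4

Greedy by value/weight ratio, highest first.
Order: E (186/6=31.00) > H (219/16=13.69) > C (154/18=8.56) > D (185/25=7.40) > F (221/38=5.82) > A (111/22=5.05) > G (154/39=3.95) > B (74/40=1.85)
Fill: take E (6 @ 186) → take H (16 @ 219) → take C (18 @ 154) → take D (25 @ 185) → take 10/38 of F → 58.16; 75/75 used.
4 item(s) taken whole; one partial (take 10/38 of F).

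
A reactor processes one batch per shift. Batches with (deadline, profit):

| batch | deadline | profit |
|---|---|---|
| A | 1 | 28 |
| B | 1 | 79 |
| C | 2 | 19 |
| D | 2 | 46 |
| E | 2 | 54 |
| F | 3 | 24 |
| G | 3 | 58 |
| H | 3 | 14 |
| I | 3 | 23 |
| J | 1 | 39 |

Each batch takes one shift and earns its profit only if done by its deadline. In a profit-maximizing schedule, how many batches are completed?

By profit: B(d1,79), G(d3,58), E(d2,54), D(d2,46), J(d1,39), A(d1,28), F(d3,24), I(d3,23), C(d2,19), H(d3,14)
B→slot 1; G→slot 3; E→slot 2; D skipped; J skipped; A skipped; F skipped; I skipped; C skipped; H skipped.
3 of 10 scheduled.

3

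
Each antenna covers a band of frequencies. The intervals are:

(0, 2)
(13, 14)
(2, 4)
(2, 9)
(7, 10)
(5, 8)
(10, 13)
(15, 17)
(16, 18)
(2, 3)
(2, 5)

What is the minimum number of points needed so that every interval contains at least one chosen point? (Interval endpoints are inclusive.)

4

Sorted: [0,2] [2,3] [2,4] [2,5] [5,8] [2,9] [7,10] [10,13] [13,14] [15,17] [16,18]
{[0,2],[2,3],[2,4],[2,5]} hit by 2; {[5,8],[2,9],[7,10]} hit by 8; {[10,13],[13,14]} hit by 13; {[15,17],[16,18]} hit by 17.
Points: 2, 8, 13, 17 (4 total).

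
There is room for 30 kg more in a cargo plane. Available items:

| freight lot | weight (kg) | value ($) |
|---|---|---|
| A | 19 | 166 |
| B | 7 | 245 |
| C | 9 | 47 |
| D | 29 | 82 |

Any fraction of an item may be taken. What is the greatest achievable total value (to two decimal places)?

431.89

Order: B (245/7=35.00) > A (166/19=8.74) > C (47/9=5.22) > D (82/29=2.83)
Fill: take B (7 @ 245) → take A (19 @ 166) → take 4/9 of C → 20.89; 30/30 used.
Total value = 431.89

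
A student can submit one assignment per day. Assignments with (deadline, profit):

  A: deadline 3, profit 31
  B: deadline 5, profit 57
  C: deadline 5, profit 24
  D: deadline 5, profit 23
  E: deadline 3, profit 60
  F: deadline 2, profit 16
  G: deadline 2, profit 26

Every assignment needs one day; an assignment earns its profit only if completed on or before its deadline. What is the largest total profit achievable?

198

Profit order: E=60 B=57 A=31 G=26 C=24 D=23 F=16
Assign: E→slot 3, B→slot 5, A→slot 2, G→slot 1, C→slot 4, D skipped, F skipped.
Slots: [1:G] [2:A] [3:E] [4:C] [5:B]
Profit = 26 + 31 + 60 + 24 + 57 = 198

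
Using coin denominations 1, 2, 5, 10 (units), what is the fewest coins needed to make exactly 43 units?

6

43 − 4×10→3 − 1×2→1 − 1×1→0
Total coins = 4 + 1 + 1 = 6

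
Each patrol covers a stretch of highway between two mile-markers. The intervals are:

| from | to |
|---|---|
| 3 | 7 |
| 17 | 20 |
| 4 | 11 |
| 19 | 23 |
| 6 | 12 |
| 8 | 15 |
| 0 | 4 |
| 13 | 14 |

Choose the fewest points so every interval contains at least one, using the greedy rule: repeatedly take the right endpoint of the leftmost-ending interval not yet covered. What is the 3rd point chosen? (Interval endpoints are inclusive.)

By right end: [0,4]  [3,7]  [4,11]  [6,12]  [13,14]  [8,15]  [17,20]  [19,23]
[0,4] uncovered → point at 4; [6,12] uncovered → point at 12; [13,14] uncovered → point at 14; [17,20] uncovered → point at 20.
Points: 4, 12, 14, 20 (4 total).

14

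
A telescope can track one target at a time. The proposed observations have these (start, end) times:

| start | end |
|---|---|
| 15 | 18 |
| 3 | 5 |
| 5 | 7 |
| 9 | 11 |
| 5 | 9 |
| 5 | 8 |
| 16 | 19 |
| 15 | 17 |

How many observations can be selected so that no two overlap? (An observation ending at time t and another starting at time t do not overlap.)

4

Order by finish time; keep every interval that doesn't clash with the previous kept one.
By end time: (3,5), (5,7), (5,8), (5,9), (9,11), (15,17), (15,18), (16,19).
Pick (3,5); next start ≥ 5 → (5,7); next start ≥ 7 → (9,11); next start ≥ 11 → (15,17).
Selected 4 observations.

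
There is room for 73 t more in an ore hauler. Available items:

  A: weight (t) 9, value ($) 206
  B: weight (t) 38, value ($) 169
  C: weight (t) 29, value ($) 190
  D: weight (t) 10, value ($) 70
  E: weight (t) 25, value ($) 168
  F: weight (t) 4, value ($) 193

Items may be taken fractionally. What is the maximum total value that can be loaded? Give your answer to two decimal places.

Order: F (193/4=48.25) > A (206/9=22.89) > D (70/10=7.00) > E (168/25=6.72) > C (190/29=6.55) > B (169/38=4.45)
Fill: take F (4 @ 193) → take A (9 @ 206) → take D (10 @ 70) → take E (25 @ 168) → take 25/29 of C → 163.79; 73/73 used.
Total value = 800.79

800.79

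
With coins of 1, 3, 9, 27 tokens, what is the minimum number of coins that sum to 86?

86 − 3×27→5 − 1×3→2 − 2×1→0
Total coins = 3 + 1 + 2 = 6

6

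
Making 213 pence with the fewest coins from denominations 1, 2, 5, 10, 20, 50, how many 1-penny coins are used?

213 − 4×50→13 − 1×10→3 − 1×2→1 − 1×1→0
Count of 1: 1

1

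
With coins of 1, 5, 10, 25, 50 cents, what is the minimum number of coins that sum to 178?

Use the largest denomination that fits, subtract, and repeat.
178 = 3×50 + 1×25 + 3×1
Total coins = 3 + 1 + 3 = 7

7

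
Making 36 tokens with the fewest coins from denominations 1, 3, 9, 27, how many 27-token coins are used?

1

Greedy: take as many of the largest coin as possible, then repeat with the remainder.
36 − 1×27→9 − 1×9→0
Count of 27: 1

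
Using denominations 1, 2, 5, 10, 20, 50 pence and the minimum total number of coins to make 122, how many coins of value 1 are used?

0

Use the largest denomination that fits, subtract, and repeat.
122 = 2×50 + 1×20 + 1×2
Count of 1: 0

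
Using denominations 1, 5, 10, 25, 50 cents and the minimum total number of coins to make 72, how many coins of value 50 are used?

Greedy: take as many of the largest coin as possible, then repeat with the remainder.
72 = 1×50 + 2×10 + 2×1
Count of 50: 1

1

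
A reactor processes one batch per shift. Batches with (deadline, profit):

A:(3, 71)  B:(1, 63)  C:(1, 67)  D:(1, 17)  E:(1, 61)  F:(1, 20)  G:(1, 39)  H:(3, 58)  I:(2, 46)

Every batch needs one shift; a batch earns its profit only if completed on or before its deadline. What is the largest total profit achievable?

196

Profit order: A=71 C=67 B=63 E=61 H=58 I=46 G=39 F=20 D=17
Assign: A→slot 3, C→slot 1, B skipped, E skipped, H→slot 2, I skipped, G skipped, F skipped, D skipped.
Slots: [1:C] [2:H] [3:A]
Profit = 67 + 58 + 71 = 196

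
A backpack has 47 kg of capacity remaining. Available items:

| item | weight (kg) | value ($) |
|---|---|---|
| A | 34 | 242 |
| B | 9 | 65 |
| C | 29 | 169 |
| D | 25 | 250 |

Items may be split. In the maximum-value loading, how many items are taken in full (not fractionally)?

2

Greedy by value/weight ratio, highest first.
Ratios (sorted): D 10.00, B 7.22, A 7.12, C 5.83
take D (25 @ 250); take B (9 @ 65); take 13/34 of A → 92.53. Capacity used 47/47.
2 item(s) taken whole; one partial (take 13/34 of A).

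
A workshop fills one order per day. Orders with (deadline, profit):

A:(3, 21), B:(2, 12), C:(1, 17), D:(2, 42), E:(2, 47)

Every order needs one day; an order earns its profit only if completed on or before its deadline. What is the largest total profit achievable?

Take jobs in profit order; each goes to the latest open slot no later than its deadline.
Profit order: E=47 D=42 A=21 C=17 B=12
Assign: E→slot 2, D→slot 1, A→slot 3, C skipped, B skipped.
Slots: [1:D] [2:E] [3:A]
Profit = 42 + 47 + 21 = 110

110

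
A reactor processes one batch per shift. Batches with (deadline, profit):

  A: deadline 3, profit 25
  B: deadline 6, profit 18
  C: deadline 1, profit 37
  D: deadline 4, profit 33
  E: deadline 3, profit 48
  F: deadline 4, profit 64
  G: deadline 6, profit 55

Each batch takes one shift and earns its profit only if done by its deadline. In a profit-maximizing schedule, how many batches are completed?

Take jobs in profit order; each goes to the latest open slot no later than its deadline.
By profit: F(d4,64), G(d6,55), E(d3,48), C(d1,37), D(d4,33), A(d3,25), B(d6,18)
F→slot 4; G→slot 6; E→slot 3; C→slot 1; D→slot 2; A skipped; B→slot 5.
6 of 7 scheduled.

6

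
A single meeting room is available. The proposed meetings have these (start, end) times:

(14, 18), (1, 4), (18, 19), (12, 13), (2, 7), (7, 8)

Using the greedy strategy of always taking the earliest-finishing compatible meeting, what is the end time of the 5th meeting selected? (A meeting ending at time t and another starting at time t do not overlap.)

19

Order by finish time; keep every interval that doesn't clash with the previous kept one.
Sorted by end: (1,4)  (2,7)  (7,8)  (12,13)  (14,18)  (18,19)
take (1,4); take (7,8); take (12,13); take (14,18); take (18,19).
Selected: (1,4) (7,8) (12,13) (14,18) (18,19)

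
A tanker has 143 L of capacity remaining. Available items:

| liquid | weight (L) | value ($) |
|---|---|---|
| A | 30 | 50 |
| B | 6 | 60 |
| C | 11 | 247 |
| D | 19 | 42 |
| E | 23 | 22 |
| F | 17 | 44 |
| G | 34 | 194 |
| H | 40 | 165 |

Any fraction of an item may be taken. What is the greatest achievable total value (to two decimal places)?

778.67

Ratios (sorted): C 22.45, B 10.00, G 5.71, H 4.12, F 2.59, D 2.21, A 1.67, E 0.96
take C (11 @ 247); take B (6 @ 60); take G (34 @ 194); take H (40 @ 165); take F (17 @ 44); take D (19 @ 42); take 16/30 of A → 26.67. Capacity used 143/143.
Total value = 778.67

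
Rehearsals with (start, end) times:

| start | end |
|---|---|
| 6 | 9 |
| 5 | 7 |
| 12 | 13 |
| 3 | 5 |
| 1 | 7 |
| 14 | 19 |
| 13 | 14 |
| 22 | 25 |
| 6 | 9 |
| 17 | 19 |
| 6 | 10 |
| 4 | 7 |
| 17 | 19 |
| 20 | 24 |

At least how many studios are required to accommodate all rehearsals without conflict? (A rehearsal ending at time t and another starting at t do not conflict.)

Count concurrent intervals with a sweep; the peak is the room count.
starts: [1, 3, 4, 5, 6, 6, 6, 12, 13, 14, 17, 17, 20, 22]
ends:   [5, 7, 7, 7, 9, 9, 10, 13, 14, 19, 19, 19, 24, 25]
s1→1 s3→2 s4→3 e5→2 s5→3 s6→4 s6→5 s6→6  — peak 6.

6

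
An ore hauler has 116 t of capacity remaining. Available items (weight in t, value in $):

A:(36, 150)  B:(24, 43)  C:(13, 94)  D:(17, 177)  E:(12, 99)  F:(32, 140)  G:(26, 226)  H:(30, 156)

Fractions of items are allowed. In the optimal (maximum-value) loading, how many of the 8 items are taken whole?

5

Sort by value per unit weight and fill in that order.
Order: D (177/17=10.41) > G (226/26=8.69) > E (99/12=8.25) > C (94/13=7.23) > H (156/30=5.20) > F (140/32=4.38) > A (150/36=4.17) > B (43/24=1.79)
Fill: take D (17 @ 177) → take G (26 @ 226) → take E (12 @ 99) → take C (13 @ 94) → take H (30 @ 156) → take 18/32 of F → 78.75; 116/116 used.
5 item(s) taken whole; one partial (take 18/32 of F).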